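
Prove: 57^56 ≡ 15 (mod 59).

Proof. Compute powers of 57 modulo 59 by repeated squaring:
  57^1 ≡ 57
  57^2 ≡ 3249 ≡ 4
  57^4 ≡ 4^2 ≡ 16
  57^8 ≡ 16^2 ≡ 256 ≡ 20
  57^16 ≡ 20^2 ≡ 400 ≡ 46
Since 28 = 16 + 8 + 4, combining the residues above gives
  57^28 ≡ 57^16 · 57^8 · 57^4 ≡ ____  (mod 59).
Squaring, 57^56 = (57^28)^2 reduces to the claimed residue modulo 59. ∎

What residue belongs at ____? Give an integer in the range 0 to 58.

Multiply the listed residues: 46 · 20 · 16 = 920 → 14720.
Reducing modulo 59: 14720 = 249·59 + 29, so 57^28 ≡ 29.

29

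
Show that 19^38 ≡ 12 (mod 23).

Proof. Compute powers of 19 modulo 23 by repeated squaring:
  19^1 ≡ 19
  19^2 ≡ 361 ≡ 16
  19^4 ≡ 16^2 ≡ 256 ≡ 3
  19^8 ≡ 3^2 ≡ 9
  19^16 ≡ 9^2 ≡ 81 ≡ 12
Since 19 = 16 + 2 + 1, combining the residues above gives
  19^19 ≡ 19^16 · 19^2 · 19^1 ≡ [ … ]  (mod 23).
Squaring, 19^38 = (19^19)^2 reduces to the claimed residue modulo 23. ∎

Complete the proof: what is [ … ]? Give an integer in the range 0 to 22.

14

Multiply the listed residues: 12 · 16 · 19 = 192 → 3648.
Reducing modulo 23: 3648 = 158·23 + 14, so 19^19 ≡ 14.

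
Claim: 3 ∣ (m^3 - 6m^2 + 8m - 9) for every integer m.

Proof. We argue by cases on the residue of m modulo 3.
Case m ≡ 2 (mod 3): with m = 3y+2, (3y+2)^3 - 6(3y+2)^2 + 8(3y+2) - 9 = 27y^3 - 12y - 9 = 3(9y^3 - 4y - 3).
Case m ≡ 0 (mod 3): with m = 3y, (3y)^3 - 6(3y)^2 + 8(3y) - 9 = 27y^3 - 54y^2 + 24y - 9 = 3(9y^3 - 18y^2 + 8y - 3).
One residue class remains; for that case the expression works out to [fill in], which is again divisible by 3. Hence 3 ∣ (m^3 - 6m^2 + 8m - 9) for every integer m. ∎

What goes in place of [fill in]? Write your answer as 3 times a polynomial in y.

The residues treated are {2, 0}, so the missing case is m ≡ 1 (mod 3); write m = 3y+1.
Then (3y+1)^3 - 6(3y+1)^2 + 8(3y+1) - 9 = 27y^3 - 27y^2 - 3y - 6 = 3(9y^3 - 9y^2 - y - 2).

3(9y^3 - 9y^2 - y - 2)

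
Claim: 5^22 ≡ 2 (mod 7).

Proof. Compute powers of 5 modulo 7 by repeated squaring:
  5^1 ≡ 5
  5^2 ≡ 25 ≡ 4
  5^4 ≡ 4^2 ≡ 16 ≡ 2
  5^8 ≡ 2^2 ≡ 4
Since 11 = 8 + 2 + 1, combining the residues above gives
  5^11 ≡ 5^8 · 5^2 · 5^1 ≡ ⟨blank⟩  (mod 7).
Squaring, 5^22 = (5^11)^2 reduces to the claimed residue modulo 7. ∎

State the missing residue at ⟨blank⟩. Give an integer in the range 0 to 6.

Multiply the listed residues: 4 · 4 · 5 = 16 → 80.
Reducing modulo 7: 80 = 11·7 + 3, so 5^11 ≡ 3.

3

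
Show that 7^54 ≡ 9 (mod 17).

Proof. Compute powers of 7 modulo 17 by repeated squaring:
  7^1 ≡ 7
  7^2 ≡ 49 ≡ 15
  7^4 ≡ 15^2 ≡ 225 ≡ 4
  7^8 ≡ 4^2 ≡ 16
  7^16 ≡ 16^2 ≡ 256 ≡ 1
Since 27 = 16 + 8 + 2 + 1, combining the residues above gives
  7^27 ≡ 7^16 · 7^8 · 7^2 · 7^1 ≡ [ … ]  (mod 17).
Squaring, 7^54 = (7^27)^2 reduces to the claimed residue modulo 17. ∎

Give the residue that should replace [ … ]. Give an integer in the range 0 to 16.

Multiply the listed residues: 1 · 16 · 15 · 7 = 16 → 240 → 1680.
Reducing modulo 17: 1680 = 98·17 + 14, so 7^27 ≡ 14.

14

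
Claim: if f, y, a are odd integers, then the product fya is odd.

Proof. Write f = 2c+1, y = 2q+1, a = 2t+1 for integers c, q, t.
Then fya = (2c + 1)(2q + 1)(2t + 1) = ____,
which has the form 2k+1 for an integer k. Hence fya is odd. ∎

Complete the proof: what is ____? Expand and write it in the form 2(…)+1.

2(4cqt + 2cq + 2ct + c + 2qt + q + t) + 1

Expanding: (2c + 1)(2q + 1)(2t + 1) = 8cqt + 4cq + 4ct + 2c + 4qt + 2q + 2t + 1.
Every term except the constant is even, so this is 2(4cqt + 2cq + 2ct + c + 2qt + q + t) + 1,
and 4cqt + 2cq + 2ct + c + 2qt + q + t ∈ ℤ gives the required form.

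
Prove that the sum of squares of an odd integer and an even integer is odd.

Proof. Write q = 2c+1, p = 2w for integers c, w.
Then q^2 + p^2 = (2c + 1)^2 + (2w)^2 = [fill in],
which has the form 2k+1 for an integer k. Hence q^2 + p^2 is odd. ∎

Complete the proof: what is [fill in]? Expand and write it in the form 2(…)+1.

2(2c^2 + 2c + 2w^2) + 1

(2c + 1)^2 + (2w)^2 = 4c^2 + 4c + 4w^2 + 1
= 2(2c^2 + 2c + 2w^2) + 1.
Since 2c^2 + 2c + 2w^2 is an integer, the sum of squares is of the form 2k+1 for an integer k.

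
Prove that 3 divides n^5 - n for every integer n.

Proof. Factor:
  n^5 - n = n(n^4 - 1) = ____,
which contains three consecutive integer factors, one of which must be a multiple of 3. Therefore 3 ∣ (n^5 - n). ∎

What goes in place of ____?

n^4 - 1 = (n^2 - 1)(n^2 + 1), and n^2 - 1 = (n-1)(n+1).
So n(n^4 - 1) = (n - 1)n(n + 1)(n^2 + 1).

(n - 1)n(n + 1)(n^2 + 1)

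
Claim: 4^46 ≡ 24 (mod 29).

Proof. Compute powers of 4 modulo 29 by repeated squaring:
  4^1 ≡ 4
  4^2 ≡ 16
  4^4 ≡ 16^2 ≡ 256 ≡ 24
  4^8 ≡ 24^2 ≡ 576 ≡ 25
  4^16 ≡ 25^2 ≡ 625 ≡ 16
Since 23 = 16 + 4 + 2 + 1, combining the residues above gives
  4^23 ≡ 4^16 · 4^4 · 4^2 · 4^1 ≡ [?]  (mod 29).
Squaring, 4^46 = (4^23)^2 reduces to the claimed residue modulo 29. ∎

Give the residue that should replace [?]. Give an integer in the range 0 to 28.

13

Multiply the listed residues: 16 · 24 · 16 · 4 = 384 → 6144 → 24576.
Reducing modulo 29: 24576 = 847·29 + 13, so 4^23 ≡ 13.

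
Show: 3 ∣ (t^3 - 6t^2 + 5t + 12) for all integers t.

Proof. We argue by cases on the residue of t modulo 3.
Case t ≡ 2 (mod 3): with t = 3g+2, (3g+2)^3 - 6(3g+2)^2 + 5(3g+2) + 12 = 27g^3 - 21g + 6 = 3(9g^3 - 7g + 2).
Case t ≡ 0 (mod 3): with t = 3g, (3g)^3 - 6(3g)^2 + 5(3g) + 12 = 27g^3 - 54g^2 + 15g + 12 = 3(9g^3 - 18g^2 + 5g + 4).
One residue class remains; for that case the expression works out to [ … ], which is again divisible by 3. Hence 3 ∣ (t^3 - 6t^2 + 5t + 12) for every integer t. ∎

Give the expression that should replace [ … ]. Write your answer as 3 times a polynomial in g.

3(9g^3 - 9g^2 - 4g + 4)

Only t ≡ 1 (mod 3) is unaccounted for. Put t = 3g+1:
(3g+1)^3 - 6(3g+1)^2 + 5(3g+1) + 12 expands to 27g^3 - 27g^2 - 12g + 12,
and factoring out 3 leaves 3(9g^3 - 9g^2 - 4g + 4).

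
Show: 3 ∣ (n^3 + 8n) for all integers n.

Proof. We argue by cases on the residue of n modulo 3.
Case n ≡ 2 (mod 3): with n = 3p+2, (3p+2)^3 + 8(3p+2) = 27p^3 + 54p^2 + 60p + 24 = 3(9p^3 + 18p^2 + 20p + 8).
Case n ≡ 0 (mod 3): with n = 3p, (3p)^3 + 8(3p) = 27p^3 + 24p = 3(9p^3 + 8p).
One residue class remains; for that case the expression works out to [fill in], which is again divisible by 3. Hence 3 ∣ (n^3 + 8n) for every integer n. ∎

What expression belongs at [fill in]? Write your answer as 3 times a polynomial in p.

Only n ≡ 1 (mod 3) is unaccounted for. Put n = 3p+1:
(3p+1)^3 + 8(3p+1) expands to 27p^3 + 27p^2 + 33p + 9,
and factoring out 3 leaves 3(9p^3 + 9p^2 + 11p + 3).

3(9p^3 + 9p^2 + 11p + 3)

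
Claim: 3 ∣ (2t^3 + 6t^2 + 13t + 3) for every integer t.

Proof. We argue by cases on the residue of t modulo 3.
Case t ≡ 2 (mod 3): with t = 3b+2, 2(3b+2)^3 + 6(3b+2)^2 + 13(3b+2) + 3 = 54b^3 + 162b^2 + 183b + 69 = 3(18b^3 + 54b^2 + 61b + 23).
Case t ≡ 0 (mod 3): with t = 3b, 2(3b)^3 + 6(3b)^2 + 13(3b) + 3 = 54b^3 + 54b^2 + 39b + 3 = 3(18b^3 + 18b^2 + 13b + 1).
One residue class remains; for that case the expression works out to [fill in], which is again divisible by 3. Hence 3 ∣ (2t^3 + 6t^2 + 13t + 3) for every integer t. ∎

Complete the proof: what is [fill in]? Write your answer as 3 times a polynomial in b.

3(18b^3 + 36b^2 + 31b + 8)

Only t ≡ 1 (mod 3) is unaccounted for. Put t = 3b+1:
2(3b+1)^3 + 6(3b+1)^2 + 13(3b+1) + 3 expands to 54b^3 + 108b^2 + 93b + 24,
and factoring out 3 leaves 3(18b^3 + 36b^2 + 31b + 8).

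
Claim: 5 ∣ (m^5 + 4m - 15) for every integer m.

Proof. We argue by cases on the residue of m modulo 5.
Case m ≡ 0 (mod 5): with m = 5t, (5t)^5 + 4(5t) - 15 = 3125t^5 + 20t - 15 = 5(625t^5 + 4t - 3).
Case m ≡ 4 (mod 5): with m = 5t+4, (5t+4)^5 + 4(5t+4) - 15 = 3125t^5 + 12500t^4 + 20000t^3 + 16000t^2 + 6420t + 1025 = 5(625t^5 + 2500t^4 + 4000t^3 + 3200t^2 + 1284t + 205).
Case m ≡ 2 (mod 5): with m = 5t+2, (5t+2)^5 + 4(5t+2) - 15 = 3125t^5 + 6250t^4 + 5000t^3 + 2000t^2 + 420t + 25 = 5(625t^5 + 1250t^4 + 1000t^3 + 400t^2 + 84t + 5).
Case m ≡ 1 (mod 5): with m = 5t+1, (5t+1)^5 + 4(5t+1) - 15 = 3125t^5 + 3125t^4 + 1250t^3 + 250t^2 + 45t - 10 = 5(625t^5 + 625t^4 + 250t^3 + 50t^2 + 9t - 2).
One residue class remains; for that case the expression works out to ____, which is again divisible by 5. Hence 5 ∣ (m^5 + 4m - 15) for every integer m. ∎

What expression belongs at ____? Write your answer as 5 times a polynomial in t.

Only m ≡ 3 (mod 5) is unaccounted for. Put m = 5t+3:
(5t+3)^5 + 4(5t+3) - 15 expands to 3125t^5 + 9375t^4 + 11250t^3 + 6750t^2 + 2045t + 240,
and factoring out 5 leaves 5(625t^5 + 1875t^4 + 2250t^3 + 1350t^2 + 409t + 48).

5(625t^5 + 1875t^4 + 2250t^3 + 1350t^2 + 409t + 48)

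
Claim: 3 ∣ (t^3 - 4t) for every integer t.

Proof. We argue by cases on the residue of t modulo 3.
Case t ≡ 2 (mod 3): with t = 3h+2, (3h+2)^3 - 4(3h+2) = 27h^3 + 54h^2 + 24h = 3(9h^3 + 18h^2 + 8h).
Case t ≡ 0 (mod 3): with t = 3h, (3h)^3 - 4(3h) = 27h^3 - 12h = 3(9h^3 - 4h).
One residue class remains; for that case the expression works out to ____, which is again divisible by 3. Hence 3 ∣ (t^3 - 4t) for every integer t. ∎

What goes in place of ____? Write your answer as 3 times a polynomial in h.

3(9h^3 + 9h^2 - h - 1)

Only t ≡ 1 (mod 3) is unaccounted for. Put t = 3h+1:
(3h+1)^3 - 4(3h+1) expands to 27h^3 + 27h^2 - 3h - 3,
and factoring out 3 leaves 3(9h^3 + 9h^2 - h - 1).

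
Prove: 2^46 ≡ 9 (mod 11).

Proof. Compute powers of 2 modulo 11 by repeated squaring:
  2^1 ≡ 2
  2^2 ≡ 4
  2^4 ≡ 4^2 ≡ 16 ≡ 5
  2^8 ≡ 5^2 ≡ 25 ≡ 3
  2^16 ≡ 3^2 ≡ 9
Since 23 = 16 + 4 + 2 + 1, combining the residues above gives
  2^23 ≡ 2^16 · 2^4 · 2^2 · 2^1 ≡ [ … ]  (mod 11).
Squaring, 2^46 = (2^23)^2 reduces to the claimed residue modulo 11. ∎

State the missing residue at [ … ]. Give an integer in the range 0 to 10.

2^16 · 2^4 · 2^2 · 2^1 ≡ 9 · 5 · 4 · 2 = 360.
360 mod 11 = 8, so 2^23 ≡ 8 (mod 11).

8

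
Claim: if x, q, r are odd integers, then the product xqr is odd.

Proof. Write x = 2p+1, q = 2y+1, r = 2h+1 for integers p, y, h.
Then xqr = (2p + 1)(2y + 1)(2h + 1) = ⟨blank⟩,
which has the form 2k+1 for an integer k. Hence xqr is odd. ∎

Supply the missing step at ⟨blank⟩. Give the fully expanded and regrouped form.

2(4hpy + 2hp + 2hy + h + 2py + p + y) + 1

Expanding: (2p + 1)(2y + 1)(2h + 1) = 8hpy + 4hp + 4hy + 2h + 4py + 2p + 2y + 1.
Every term except the constant is even, so this is 2(4hpy + 2hp + 2hy + h + 2py + p + y) + 1,
and 4hpy + 2hp + 2hy + h + 2py + p + y ∈ ℤ gives the required form.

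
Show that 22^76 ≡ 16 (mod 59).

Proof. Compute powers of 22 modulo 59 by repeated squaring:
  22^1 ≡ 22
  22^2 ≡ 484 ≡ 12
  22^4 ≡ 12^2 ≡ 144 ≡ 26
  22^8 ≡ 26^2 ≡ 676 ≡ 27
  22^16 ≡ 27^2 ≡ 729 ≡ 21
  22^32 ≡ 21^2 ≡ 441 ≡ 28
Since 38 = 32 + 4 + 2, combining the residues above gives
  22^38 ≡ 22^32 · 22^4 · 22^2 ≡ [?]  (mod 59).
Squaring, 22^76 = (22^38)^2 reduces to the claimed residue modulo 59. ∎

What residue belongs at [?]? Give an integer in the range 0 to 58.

4

Multiply the listed residues: 28 · 26 · 12 = 728 → 8736.
Reducing modulo 59: 8736 = 148·59 + 4, so 22^38 ≡ 4.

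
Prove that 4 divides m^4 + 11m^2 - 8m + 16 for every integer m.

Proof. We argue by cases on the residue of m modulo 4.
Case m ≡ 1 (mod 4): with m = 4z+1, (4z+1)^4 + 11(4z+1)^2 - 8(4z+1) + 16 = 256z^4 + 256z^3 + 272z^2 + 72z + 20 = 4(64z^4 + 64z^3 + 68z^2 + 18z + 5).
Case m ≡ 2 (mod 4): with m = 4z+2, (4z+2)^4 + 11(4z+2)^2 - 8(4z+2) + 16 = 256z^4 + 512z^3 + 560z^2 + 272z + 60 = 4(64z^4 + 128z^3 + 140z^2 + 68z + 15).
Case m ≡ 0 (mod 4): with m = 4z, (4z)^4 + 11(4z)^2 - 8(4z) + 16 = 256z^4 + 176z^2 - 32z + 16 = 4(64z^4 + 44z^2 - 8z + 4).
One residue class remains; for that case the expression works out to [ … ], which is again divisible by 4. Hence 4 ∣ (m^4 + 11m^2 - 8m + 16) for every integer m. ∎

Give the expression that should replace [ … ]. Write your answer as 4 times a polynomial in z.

4(64z^4 + 192z^3 + 260z^2 + 166z + 43)

The residues treated are {1, 2, 0}, so the missing case is m ≡ 3 (mod 4); write m = 4z+3.
Then (4z+3)^4 + 11(4z+3)^2 - 8(4z+3) + 16 = 256z^4 + 768z^3 + 1040z^2 + 664z + 172 = 4(64z^4 + 192z^3 + 260z^2 + 166z + 43).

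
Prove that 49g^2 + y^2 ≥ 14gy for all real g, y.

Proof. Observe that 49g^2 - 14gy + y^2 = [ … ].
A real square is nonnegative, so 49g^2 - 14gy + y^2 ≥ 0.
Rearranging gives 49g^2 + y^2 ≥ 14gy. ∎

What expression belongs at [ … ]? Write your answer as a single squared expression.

(7g - y)^2

49g^2 - 14gy + y^2 is a perfect-square trinomial: the outer terms are (7g)^2 and (y)^2, and the cross term is -2·7g·y.
So 49g^2 - 14gy + y^2 = (7g - y)^2 ≥ 0.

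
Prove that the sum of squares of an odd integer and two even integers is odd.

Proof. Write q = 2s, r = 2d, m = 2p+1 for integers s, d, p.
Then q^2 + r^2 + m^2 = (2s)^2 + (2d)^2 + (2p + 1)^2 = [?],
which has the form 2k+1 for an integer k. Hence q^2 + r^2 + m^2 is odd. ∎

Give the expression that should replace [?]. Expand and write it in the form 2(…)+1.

Expanding: (2s)^2 + (2d)^2 + (2p + 1)^2 = 4d^2 + 4p^2 + 4p + 4s^2 + 1.
Every term except the constant is even, so this is 2(2d^2 + 2p^2 + 2p + 2s^2) + 1,
and 2d^2 + 2p^2 + 2p + 2s^2 ∈ ℤ gives the required form.

2(2d^2 + 2p^2 + 2p + 2s^2) + 1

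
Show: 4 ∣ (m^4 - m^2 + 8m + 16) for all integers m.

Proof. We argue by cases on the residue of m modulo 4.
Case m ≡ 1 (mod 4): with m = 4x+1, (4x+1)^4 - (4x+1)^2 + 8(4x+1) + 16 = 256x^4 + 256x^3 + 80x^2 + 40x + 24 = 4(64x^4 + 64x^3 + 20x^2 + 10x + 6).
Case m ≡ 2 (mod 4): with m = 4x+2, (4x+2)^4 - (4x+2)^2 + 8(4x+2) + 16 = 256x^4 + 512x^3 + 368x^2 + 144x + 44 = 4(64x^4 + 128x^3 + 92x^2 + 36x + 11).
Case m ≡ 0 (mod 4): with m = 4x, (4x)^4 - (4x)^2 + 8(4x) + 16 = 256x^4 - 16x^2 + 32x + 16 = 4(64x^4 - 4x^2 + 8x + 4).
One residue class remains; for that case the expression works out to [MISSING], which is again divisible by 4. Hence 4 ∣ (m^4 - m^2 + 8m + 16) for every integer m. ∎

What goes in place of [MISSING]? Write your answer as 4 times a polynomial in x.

4(64x^4 + 192x^3 + 212x^2 + 110x + 28)

The residues treated are {1, 2, 0}, so the missing case is m ≡ 3 (mod 4); write m = 4x+3.
Then (4x+3)^4 - (4x+3)^2 + 8(4x+3) + 16 = 256x^4 + 768x^3 + 848x^2 + 440x + 112 = 4(64x^4 + 192x^3 + 212x^2 + 110x + 28).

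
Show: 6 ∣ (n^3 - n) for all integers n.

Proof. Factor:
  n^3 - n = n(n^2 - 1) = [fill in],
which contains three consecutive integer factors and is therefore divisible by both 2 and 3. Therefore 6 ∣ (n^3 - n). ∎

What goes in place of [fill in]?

n(n^2 - 1) = n(n - 1)(n + 1) = (n - 1)n(n + 1).
These three factors are consecutive integers, so their product is divisible by 6.

(n - 1)n(n + 1)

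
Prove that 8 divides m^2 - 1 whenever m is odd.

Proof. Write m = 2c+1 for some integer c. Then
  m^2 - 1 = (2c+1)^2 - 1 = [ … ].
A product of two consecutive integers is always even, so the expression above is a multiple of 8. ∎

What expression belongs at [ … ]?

4c(c + 1)

(2c+1)^2 - 1 = 4c^2 + 4c + 1 - 1 = 4c^2 + 4c = 4c(c+1).
Since c and c+1 are consecutive, c(c+1) is even, and 4·(even) is a multiple of 8.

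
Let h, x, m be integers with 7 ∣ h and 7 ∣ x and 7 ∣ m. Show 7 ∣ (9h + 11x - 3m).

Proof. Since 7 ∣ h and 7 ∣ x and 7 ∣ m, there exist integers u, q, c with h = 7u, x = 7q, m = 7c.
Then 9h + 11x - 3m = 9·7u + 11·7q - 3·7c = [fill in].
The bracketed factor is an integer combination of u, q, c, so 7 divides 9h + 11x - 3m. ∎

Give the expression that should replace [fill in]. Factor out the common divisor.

Pull the common 7 out of every term: 9·7u + 11·7q - 3·7c = 7(-3c + 11q + 9u).
-3c + 11q + 9u is an integer, which exhibits the divisibility.

7(-3c + 11q + 9u)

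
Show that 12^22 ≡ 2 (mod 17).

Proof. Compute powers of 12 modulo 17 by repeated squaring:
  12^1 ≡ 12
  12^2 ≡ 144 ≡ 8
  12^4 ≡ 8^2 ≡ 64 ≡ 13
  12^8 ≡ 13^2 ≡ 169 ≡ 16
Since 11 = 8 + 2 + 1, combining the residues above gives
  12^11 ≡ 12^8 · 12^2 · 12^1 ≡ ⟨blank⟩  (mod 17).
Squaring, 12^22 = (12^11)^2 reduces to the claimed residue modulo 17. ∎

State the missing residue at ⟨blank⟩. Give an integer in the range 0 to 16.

6

Multiply the listed residues: 16 · 8 · 12 = 128 → 1536.
Reducing modulo 17: 1536 = 90·17 + 6, so 12^11 ≡ 6.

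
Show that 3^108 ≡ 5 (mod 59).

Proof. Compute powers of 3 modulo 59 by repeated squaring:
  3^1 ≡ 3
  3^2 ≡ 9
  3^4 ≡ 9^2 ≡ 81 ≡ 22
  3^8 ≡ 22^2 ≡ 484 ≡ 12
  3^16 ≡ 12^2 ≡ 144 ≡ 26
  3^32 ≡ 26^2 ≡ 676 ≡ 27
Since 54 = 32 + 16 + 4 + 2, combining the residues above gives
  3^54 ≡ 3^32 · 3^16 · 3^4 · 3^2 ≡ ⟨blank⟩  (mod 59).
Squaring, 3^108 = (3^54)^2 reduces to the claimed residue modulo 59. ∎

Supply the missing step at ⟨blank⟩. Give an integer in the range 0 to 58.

3^32 · 3^16 · 3^4 · 3^2 ≡ 27 · 26 · 22 · 9 = 138996.
138996 mod 59 = 51, so 3^54 ≡ 51 (mod 59).

51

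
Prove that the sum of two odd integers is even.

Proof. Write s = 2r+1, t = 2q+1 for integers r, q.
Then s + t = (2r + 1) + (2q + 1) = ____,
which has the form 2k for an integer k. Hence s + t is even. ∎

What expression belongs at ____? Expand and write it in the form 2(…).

(2r + 1) + (2q + 1) = 2q + 2r + 2
= 2(q + r + 1).
Since q + r + 1 is an integer, the sum is of the form 2k for an integer k.

2(q + r + 1)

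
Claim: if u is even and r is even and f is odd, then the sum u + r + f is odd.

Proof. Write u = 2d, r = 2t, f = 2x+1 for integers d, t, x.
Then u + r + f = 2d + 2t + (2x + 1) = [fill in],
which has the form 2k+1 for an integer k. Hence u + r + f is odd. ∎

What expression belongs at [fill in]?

2(d + t + x) + 1

Expanding: 2d + 2t + (2x + 1) = 2d + 2t + 2x + 1.
Every term except the constant is even, so this is 2(d + t + x) + 1,
and d + t + x ∈ ℤ gives the required form.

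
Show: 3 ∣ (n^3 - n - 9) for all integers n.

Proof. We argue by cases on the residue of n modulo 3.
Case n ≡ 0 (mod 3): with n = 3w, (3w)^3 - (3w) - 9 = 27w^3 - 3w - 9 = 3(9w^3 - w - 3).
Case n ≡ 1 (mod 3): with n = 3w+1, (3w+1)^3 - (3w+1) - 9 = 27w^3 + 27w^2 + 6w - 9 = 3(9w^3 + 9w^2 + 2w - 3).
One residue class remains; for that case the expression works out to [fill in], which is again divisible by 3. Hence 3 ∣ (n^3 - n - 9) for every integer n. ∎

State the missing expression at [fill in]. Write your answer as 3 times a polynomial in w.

3(9w^3 + 18w^2 + 11w - 1)

Only n ≡ 2 (mod 3) is unaccounted for. Put n = 3w+2:
(3w+2)^3 - (3w+2) - 9 expands to 27w^3 + 54w^2 + 33w - 3,
and factoring out 3 leaves 3(9w^3 + 18w^2 + 11w - 1).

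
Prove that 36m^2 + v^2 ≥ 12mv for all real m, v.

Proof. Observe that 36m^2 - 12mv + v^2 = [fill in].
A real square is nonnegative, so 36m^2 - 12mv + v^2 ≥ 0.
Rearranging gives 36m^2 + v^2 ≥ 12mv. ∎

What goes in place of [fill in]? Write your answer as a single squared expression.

(6m - v)^2

The leading and trailing coefficients are 6^2 and 1^2, and 12 = 2·6·1, so the trinomial is (6m - v)^2.
Hence 36m^2 - 12mv + v^2 ≥ 0.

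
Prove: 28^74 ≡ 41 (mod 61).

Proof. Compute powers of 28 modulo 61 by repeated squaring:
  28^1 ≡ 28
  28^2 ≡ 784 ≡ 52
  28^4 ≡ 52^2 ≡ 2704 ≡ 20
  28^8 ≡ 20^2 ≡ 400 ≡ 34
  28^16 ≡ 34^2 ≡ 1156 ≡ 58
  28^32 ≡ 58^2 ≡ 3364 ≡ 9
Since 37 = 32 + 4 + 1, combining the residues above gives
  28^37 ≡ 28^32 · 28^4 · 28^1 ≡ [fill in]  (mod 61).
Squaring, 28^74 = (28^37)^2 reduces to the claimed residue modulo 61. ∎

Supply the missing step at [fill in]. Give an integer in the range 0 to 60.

38

28^32 · 28^4 · 28^1 ≡ 9 · 20 · 28 = 5040.
5040 mod 61 = 38, so 28^37 ≡ 38 (mod 61).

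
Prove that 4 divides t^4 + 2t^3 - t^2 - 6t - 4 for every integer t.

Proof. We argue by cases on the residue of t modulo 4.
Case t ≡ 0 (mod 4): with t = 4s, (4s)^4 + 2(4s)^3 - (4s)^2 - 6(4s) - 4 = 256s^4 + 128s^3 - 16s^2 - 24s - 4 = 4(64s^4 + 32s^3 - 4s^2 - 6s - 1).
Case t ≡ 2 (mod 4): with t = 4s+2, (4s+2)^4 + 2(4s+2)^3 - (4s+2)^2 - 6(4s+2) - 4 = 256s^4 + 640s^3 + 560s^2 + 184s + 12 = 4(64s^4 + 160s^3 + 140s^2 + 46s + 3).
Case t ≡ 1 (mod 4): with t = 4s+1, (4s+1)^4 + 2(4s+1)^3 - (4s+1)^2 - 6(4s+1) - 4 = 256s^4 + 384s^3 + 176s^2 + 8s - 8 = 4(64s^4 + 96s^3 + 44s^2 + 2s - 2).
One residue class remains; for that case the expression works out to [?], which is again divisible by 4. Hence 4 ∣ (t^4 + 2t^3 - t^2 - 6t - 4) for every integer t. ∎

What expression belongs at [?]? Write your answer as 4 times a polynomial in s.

4(64s^4 + 224s^3 + 284s^2 + 150s + 26)

The residues treated are {0, 2, 1}, so the missing case is t ≡ 3 (mod 4); write t = 4s+3.
Then (4s+3)^4 + 2(4s+3)^3 - (4s+3)^2 - 6(4s+3) - 4 = 256s^4 + 896s^3 + 1136s^2 + 600s + 104 = 4(64s^4 + 224s^3 + 284s^2 + 150s + 26).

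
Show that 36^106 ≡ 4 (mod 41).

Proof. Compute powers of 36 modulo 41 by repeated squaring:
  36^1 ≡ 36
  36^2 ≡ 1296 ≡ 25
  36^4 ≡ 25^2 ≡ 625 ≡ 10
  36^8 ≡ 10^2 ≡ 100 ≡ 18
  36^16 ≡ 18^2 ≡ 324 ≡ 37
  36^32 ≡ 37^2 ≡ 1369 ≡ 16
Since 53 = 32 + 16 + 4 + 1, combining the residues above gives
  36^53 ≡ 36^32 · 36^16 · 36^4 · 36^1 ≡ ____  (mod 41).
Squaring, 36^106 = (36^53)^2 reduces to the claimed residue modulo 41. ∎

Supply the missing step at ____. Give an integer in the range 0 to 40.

Multiply the listed residues: 16 · 37 · 10 · 36 = 592 → 5920 → 213120.
Reducing modulo 41: 213120 = 5198·41 + 2, so 36^53 ≡ 2.

2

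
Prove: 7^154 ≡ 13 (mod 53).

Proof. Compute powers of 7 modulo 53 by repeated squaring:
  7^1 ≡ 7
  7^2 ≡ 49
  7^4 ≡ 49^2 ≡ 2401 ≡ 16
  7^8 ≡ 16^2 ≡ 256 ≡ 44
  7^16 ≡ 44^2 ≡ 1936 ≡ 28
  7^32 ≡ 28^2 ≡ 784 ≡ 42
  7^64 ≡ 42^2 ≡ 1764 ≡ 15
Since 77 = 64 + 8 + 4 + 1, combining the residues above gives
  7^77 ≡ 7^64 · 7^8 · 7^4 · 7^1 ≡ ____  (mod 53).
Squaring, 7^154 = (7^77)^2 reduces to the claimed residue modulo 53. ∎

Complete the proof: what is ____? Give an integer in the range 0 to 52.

38

Multiply the listed residues: 15 · 44 · 16 · 7 = 660 → 10560 → 73920.
Reducing modulo 53: 73920 = 1394·53 + 38, so 7^77 ≡ 38.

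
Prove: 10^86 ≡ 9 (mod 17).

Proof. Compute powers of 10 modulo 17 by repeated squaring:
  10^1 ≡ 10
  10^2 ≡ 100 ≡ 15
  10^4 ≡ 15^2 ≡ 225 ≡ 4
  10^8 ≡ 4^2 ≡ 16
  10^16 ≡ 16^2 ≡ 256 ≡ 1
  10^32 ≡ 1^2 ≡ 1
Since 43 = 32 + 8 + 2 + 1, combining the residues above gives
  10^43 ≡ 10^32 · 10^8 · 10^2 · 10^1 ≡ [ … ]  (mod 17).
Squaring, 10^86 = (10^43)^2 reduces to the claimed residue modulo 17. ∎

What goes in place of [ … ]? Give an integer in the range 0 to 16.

Multiply the listed residues: 1 · 16 · 15 · 10 = 16 → 240 → 2400.
Reducing modulo 17: 2400 = 141·17 + 3, so 10^43 ≡ 3.

3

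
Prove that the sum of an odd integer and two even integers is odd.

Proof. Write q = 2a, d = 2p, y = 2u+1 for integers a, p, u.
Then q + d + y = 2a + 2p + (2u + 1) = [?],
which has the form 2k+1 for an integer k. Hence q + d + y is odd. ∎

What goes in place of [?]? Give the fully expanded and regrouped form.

2(a + p + u) + 1

2a + 2p + (2u + 1) = 2a + 2p + 2u + 1
= 2(a + p + u) + 1.
Since a + p + u is an integer, the sum is of the form 2k+1 for an integer k.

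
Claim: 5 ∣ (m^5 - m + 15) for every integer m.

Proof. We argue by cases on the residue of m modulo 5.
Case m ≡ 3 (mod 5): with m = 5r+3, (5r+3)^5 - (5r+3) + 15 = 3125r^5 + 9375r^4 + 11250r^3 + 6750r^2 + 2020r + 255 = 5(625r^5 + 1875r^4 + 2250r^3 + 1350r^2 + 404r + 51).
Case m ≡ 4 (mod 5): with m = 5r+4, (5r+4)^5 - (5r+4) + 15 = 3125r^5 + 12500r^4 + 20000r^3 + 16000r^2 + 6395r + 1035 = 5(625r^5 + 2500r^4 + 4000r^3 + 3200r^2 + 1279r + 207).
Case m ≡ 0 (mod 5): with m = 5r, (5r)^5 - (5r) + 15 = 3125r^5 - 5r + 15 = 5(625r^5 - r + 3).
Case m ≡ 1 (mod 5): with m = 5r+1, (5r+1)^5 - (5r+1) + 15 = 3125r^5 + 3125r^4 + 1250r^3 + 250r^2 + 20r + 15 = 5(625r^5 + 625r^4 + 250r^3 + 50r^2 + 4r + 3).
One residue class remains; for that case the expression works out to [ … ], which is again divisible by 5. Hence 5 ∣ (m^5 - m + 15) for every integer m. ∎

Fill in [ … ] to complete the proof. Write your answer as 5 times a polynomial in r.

5(625r^5 + 1250r^4 + 1000r^3 + 400r^2 + 79r + 9)

Only m ≡ 2 (mod 5) is unaccounted for. Put m = 5r+2:
(5r+2)^5 - (5r+2) + 15 expands to 3125r^5 + 6250r^4 + 5000r^3 + 2000r^2 + 395r + 45,
and factoring out 5 leaves 5(625r^5 + 1250r^4 + 1000r^3 + 400r^2 + 79r + 9).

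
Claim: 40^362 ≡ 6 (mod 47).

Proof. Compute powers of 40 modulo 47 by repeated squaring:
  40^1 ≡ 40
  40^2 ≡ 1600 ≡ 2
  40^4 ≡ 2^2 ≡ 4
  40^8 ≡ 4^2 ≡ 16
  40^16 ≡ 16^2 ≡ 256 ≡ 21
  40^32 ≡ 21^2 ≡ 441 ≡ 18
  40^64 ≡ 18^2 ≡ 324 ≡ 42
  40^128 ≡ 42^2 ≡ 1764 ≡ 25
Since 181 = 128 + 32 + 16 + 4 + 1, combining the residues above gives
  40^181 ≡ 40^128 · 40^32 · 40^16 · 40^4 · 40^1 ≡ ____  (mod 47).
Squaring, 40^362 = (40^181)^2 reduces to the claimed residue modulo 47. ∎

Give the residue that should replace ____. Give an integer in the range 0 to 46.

10

40^128 · 40^32 · 40^16 · 40^4 · 40^1 ≡ 25 · 18 · 21 · 4 · 40 = 1512000.
1512000 mod 47 = 10, so 40^181 ≡ 10 (mod 47).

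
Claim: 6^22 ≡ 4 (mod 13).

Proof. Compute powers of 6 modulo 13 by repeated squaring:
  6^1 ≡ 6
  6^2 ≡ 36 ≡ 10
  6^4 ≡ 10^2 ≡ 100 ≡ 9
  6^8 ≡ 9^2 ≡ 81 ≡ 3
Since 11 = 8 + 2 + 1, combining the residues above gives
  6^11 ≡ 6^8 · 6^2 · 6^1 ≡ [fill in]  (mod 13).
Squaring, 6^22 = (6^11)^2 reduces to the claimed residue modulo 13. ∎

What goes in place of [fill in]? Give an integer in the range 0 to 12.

Multiply the listed residues: 3 · 10 · 6 = 30 → 180.
Reducing modulo 13: 180 = 13·13 + 11, so 6^11 ≡ 11.

11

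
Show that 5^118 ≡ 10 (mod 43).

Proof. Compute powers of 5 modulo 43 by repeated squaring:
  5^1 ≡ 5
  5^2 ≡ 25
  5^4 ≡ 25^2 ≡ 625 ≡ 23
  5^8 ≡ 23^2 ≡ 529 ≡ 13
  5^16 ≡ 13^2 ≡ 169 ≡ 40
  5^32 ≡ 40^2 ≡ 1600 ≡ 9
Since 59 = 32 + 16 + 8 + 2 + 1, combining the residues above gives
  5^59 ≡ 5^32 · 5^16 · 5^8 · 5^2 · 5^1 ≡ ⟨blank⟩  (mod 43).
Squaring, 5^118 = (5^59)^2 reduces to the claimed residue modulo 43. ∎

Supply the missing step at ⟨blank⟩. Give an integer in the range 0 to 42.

28

Multiply the listed residues: 9 · 40 · 13 · 25 · 5 = 360 → 4680 → 117000 → 585000.
Reducing modulo 43: 585000 = 13604·43 + 28, so 5^59 ≡ 28.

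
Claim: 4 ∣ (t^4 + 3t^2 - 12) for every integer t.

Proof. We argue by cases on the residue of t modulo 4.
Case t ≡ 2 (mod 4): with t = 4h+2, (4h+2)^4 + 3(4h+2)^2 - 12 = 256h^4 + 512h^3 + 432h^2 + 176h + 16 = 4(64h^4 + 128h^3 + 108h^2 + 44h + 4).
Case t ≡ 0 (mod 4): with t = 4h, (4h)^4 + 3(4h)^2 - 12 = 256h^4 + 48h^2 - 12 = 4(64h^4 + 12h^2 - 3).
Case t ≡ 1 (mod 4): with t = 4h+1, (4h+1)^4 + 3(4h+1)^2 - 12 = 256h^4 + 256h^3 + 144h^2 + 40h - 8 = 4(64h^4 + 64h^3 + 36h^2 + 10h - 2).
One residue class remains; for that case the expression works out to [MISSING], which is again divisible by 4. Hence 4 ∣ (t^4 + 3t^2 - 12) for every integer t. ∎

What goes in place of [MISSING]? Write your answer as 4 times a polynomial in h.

4(64h^4 + 192h^3 + 228h^2 + 126h + 24)

Only t ≡ 3 (mod 4) is unaccounted for. Put t = 4h+3:
(4h+3)^4 + 3(4h+3)^2 - 12 expands to 256h^4 + 768h^3 + 912h^2 + 504h + 96,
and factoring out 4 leaves 4(64h^4 + 192h^3 + 228h^2 + 126h + 24).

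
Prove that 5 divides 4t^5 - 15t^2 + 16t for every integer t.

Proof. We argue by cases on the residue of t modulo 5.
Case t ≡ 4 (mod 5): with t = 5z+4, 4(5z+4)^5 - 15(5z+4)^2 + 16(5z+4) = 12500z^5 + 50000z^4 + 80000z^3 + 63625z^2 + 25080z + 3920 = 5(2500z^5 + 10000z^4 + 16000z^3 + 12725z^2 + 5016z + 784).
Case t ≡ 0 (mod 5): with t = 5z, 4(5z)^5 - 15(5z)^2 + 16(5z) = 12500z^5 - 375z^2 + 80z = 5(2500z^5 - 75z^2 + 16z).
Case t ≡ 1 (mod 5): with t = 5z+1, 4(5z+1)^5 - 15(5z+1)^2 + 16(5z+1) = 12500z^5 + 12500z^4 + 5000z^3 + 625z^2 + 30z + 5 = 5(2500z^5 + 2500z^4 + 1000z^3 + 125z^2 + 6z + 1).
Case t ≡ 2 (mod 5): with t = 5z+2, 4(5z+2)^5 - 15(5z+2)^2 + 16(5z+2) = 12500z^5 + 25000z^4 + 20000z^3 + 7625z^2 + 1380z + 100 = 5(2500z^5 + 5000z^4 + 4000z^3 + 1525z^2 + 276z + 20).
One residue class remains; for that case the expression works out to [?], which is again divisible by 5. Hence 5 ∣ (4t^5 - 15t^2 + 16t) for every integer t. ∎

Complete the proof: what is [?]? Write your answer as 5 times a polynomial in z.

The residues treated are {4, 0, 1, 2}, so the missing case is t ≡ 3 (mod 5); write t = 5z+3.
Then 4(5z+3)^5 - 15(5z+3)^2 + 16(5z+3) = 12500z^5 + 37500z^4 + 45000z^3 + 26625z^2 + 7730z + 885 = 5(2500z^5 + 7500z^4 + 9000z^3 + 5325z^2 + 1546z + 177).

5(2500z^5 + 7500z^4 + 9000z^3 + 5325z^2 + 1546z + 177)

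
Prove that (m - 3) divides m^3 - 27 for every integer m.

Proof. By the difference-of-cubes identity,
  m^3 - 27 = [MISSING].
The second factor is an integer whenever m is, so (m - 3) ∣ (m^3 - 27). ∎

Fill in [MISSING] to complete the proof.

Polynomial division of m^3 - 27 by m - 3 leaves remainder 0 and quotient m^2 + 3m + 9.
Hence m^3 - 27 = (m - 3)(m^2 + 3m + 9).

(m - 3)(m^2 + 3m + 9)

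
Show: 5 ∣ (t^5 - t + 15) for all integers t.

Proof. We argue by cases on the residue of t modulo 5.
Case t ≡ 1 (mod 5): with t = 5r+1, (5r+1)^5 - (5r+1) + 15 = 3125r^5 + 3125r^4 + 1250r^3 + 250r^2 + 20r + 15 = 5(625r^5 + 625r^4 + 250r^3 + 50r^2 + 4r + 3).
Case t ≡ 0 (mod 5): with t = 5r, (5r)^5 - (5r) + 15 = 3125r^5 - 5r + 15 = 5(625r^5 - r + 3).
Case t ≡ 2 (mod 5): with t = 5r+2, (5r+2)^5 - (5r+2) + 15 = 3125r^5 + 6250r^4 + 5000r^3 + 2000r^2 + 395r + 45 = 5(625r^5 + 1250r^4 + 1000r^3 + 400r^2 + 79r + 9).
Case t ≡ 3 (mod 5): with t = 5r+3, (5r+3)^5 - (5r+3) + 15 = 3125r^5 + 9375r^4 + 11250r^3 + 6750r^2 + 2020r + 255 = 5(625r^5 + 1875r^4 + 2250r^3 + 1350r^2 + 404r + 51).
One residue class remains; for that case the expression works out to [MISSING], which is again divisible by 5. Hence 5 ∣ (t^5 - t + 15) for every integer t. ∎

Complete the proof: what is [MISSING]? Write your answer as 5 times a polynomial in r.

The residues treated are {1, 0, 2, 3}, so the missing case is t ≡ 4 (mod 5); write t = 5r+4.
Then (5r+4)^5 - (5r+4) + 15 = 3125r^5 + 12500r^4 + 20000r^3 + 16000r^2 + 6395r + 1035 = 5(625r^5 + 2500r^4 + 4000r^3 + 3200r^2 + 1279r + 207).

5(625r^5 + 2500r^4 + 4000r^3 + 3200r^2 + 1279r + 207)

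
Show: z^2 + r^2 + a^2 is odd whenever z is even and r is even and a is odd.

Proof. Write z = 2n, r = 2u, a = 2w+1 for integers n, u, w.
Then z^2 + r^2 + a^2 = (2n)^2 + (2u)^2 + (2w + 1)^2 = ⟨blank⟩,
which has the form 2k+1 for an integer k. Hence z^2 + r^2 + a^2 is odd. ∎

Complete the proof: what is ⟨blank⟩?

(2n)^2 + (2u)^2 + (2w + 1)^2 = 4n^2 + 4u^2 + 4w^2 + 4w + 1
= 2(2n^2 + 2u^2 + 2w^2 + 2w) + 1.
Since 2n^2 + 2u^2 + 2w^2 + 2w is an integer, the sum of squares is of the form 2k+1 for an integer k.

2(2n^2 + 2u^2 + 2w^2 + 2w) + 1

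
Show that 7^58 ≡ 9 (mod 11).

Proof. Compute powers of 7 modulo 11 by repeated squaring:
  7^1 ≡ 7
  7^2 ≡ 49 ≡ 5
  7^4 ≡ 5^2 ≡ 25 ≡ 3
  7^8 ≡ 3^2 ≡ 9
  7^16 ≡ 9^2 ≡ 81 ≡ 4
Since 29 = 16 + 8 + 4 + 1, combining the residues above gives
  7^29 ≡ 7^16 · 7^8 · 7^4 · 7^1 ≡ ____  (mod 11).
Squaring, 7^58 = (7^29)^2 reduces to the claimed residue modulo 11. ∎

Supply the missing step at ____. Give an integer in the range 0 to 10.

7^16 · 7^8 · 7^4 · 7^1 ≡ 4 · 9 · 3 · 7 = 756.
756 mod 11 = 8, so 7^29 ≡ 8 (mod 11).

8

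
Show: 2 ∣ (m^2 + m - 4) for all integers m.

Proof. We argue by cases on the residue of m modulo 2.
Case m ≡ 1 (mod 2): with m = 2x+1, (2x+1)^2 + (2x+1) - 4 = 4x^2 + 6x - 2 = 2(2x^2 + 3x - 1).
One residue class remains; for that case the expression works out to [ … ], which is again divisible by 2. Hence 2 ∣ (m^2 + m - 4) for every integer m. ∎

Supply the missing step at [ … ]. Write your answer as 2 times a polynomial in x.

2(2x^2 + x - 2)

The residues treated are {1}, so the missing case is m ≡ 0 (mod 2); write m = 2x.
Then (2x)^2 + (2x) - 4 = 4x^2 + 2x - 4 = 2(2x^2 + x - 2).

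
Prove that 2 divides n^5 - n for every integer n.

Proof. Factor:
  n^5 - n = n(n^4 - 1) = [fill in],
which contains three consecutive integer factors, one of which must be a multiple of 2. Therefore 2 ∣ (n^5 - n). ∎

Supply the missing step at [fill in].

(n - 1)n(n + 1)(n^2 + 1)

n^4 - 1 = (n^2 - 1)(n^2 + 1), and n^2 - 1 = (n-1)(n+1).
So n(n^4 - 1) = (n - 1)n(n + 1)(n^2 + 1).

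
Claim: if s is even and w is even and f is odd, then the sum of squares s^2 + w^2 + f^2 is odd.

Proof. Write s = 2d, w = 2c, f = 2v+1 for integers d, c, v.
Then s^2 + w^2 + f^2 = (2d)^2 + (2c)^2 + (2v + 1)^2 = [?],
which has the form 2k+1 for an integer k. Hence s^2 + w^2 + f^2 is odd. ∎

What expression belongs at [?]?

(2d)^2 + (2c)^2 + (2v + 1)^2 = 4c^2 + 4d^2 + 4v^2 + 4v + 1
= 2(2c^2 + 2d^2 + 2v^2 + 2v) + 1.
Since 2c^2 + 2d^2 + 2v^2 + 2v is an integer, the sum of squares is of the form 2k+1 for an integer k.

2(2c^2 + 2d^2 + 2v^2 + 2v) + 1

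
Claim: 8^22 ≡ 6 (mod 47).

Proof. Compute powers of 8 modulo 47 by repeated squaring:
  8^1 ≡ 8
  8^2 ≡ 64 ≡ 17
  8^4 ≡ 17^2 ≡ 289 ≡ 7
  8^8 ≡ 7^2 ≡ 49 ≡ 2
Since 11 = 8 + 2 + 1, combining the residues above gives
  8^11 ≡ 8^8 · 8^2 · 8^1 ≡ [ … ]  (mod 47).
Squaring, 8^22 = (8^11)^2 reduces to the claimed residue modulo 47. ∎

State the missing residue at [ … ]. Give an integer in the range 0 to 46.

37

8^8 · 8^2 · 8^1 ≡ 2 · 17 · 8 = 272.
272 mod 47 = 37, so 8^11 ≡ 37 (mod 47).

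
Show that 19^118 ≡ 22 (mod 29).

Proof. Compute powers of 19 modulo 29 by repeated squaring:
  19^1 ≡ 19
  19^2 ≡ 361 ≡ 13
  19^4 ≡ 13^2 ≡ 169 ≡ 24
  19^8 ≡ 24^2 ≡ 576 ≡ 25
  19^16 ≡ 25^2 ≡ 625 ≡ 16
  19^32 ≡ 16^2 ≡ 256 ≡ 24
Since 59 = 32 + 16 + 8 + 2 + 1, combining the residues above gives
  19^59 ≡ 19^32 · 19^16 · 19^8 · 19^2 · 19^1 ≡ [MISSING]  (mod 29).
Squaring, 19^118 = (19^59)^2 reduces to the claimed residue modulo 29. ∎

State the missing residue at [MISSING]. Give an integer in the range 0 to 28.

15

Multiply the listed residues: 24 · 16 · 25 · 13 · 19 = 384 → 9600 → 124800 → 2371200.
Reducing modulo 29: 2371200 = 81765·29 + 15, so 19^59 ≡ 15.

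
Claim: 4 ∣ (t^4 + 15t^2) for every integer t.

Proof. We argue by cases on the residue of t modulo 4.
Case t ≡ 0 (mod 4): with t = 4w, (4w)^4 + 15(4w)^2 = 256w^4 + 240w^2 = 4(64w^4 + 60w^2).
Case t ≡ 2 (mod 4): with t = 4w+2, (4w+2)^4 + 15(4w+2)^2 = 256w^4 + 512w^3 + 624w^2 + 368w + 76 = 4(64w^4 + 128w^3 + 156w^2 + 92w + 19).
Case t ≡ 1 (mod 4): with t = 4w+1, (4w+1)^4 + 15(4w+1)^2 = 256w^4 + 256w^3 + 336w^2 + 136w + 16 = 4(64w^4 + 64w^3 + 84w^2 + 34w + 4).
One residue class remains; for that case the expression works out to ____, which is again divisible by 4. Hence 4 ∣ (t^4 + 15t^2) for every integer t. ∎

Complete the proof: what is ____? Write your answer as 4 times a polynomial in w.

4(64w^4 + 192w^3 + 276w^2 + 198w + 54)

Only t ≡ 3 (mod 4) is unaccounted for. Put t = 4w+3:
(4w+3)^4 + 15(4w+3)^2 expands to 256w^4 + 768w^3 + 1104w^2 + 792w + 216,
and factoring out 4 leaves 4(64w^4 + 192w^3 + 276w^2 + 198w + 54).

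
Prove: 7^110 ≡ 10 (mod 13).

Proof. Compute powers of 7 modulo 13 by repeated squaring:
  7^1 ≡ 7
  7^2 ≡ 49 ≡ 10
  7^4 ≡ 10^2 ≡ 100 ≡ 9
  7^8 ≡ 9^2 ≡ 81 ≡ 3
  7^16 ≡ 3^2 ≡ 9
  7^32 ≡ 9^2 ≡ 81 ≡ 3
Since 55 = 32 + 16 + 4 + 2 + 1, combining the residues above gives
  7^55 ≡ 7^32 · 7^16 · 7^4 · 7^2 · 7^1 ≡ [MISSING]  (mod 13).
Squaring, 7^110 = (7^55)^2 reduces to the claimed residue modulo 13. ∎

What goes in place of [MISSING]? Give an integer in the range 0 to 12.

7^32 · 7^16 · 7^4 · 7^2 · 7^1 ≡ 3 · 9 · 9 · 10 · 7 = 17010.
17010 mod 13 = 6, so 7^55 ≡ 6 (mod 13).

6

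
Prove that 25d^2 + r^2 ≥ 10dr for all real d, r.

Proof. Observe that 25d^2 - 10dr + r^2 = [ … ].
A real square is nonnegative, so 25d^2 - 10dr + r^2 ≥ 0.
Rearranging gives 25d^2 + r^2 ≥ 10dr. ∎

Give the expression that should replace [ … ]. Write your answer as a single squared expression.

(5d - r)^2

The leading and trailing coefficients are 5^2 and 1^2, and 10 = 2·5·1, so the trinomial is (5d - r)^2.
Hence 25d^2 - 10dr + r^2 ≥ 0.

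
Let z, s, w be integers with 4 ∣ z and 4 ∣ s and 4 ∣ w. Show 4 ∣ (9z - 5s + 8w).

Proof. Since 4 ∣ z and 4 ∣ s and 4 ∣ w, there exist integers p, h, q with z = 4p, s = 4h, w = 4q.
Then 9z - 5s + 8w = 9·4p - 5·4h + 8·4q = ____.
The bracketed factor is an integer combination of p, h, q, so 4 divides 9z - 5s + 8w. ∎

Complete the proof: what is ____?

Pull the common 4 out of every term: 9·4p - 5·4h + 8·4q = 4(-5h + 9p + 8q).
-5h + 9p + 8q is an integer, which exhibits the divisibility.

4(-5h + 9p + 8q)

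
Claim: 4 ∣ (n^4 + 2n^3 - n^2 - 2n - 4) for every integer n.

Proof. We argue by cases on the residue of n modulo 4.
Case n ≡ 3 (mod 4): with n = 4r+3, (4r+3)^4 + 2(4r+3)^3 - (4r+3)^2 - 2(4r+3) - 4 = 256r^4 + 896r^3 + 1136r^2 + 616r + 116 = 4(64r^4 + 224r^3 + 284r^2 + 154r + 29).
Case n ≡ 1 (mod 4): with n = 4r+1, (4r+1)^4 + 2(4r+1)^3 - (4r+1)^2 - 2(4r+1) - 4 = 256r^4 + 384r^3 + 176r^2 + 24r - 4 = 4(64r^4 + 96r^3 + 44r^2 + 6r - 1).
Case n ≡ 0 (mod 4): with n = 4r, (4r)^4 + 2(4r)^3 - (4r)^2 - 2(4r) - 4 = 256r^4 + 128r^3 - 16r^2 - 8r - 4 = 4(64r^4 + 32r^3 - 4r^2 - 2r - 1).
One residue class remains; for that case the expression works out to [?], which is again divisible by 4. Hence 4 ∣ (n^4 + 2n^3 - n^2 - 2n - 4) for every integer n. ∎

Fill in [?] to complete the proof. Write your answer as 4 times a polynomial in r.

The residues treated are {3, 1, 0}, so the missing case is n ≡ 2 (mod 4); write n = 4r+2.
Then (4r+2)^4 + 2(4r+2)^3 - (4r+2)^2 - 2(4r+2) - 4 = 256r^4 + 640r^3 + 560r^2 + 200r + 20 = 4(64r^4 + 160r^3 + 140r^2 + 50r + 5).

4(64r^4 + 160r^3 + 140r^2 + 50r + 5)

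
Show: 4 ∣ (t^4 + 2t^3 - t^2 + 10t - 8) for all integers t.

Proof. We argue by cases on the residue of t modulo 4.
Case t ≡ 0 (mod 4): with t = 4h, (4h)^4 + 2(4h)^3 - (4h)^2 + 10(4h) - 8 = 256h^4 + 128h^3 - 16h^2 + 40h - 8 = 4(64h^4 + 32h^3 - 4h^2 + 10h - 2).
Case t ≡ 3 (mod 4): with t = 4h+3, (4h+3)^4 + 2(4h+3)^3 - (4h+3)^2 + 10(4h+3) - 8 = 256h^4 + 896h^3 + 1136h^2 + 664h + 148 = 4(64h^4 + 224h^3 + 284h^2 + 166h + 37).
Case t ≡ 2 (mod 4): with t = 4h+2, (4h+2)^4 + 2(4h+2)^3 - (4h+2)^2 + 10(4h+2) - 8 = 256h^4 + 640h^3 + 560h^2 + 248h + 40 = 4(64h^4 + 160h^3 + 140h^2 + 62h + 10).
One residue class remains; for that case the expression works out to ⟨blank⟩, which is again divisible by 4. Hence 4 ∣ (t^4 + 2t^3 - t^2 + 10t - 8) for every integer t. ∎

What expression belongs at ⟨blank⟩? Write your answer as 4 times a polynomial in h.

4(64h^4 + 96h^3 + 44h^2 + 18h + 1)

Only t ≡ 1 (mod 4) is unaccounted for. Put t = 4h+1:
(4h+1)^4 + 2(4h+1)^3 - (4h+1)^2 + 10(4h+1) - 8 expands to 256h^4 + 384h^3 + 176h^2 + 72h + 4,
and factoring out 4 leaves 4(64h^4 + 96h^3 + 44h^2 + 18h + 1).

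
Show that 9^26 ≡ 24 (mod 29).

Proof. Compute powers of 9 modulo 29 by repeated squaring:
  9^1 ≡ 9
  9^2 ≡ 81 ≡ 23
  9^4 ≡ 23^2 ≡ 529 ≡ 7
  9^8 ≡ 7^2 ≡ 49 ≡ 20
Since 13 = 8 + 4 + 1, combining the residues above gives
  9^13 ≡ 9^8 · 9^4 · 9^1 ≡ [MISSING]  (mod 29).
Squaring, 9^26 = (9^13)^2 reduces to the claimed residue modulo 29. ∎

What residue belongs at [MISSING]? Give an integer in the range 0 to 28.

Multiply the listed residues: 20 · 7 · 9 = 140 → 1260.
Reducing modulo 29: 1260 = 43·29 + 13, so 9^13 ≡ 13.

13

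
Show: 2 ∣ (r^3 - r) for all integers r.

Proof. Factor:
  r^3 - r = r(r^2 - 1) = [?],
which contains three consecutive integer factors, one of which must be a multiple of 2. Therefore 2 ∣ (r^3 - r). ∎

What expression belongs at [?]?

(r - 1)r(r + 1)

r(r^2 - 1) = r(r - 1)(r + 1) = (r - 1)r(r + 1).
These three factors are consecutive integers, so their product is divisible by 2.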